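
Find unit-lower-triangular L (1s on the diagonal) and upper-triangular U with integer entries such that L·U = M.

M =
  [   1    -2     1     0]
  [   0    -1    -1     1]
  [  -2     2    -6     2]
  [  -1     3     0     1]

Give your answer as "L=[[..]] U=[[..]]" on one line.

L=[[1,0,0,0],[0,1,0,0],[-2,2,1,0],[-1,-1,0,1]] U=[[1,-2,1,0],[0,-1,-1,1],[0,0,-2,0],[0,0,0,2]]

  row1 -= 0·row0 → [0,-1,-1,1]
  row2 -= -2·row0 → [0,-2,-4,2]
  row3 -= -1·row0 → [0,1,1,1]
  row2 -= 2·row1 → [0,0,-2,0]
  row3 -= -1·row1 → [0,0,0,2]
  row3 -= 0·row2 → [0,0,0,2]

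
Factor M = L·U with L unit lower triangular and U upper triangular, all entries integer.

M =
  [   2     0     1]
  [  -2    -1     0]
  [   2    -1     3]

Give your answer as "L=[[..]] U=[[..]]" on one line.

L=[[1,0,0],[-1,1,0],[1,1,1]] U=[[2,0,1],[0,-1,1],[0,0,1]]

  R1 -= -1·R0 → [0,-1,1]
  R2 -= 1·R0 → [0,-1,2]
  R2 -= 1·R1 → [0,0,1]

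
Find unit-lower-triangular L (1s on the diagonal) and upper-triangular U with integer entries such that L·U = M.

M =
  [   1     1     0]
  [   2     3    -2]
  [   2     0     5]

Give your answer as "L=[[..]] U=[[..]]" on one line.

  r1 -= 2·r0 → [0,1,-2]
  r2 -= 2·r0 → [0,-2,5]
  r2 -= -2·r1 → [0,0,1]

L=[[1,0,0],[2,1,0],[2,-2,1]] U=[[1,1,0],[0,1,-2],[0,0,1]]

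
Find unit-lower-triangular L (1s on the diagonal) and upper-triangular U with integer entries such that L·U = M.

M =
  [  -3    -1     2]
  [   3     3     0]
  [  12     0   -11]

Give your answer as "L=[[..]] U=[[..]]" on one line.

L=[[1,0,0],[-1,1,0],[-4,-2,1]] U=[[-3,-1,2],[0,2,2],[0,0,1]]

  row1 -= -1·row0 → [0,2,2]
  row2 -= -4·row0 → [0,-4,-3]
  row2 -= -2·row1 → [0,0,1]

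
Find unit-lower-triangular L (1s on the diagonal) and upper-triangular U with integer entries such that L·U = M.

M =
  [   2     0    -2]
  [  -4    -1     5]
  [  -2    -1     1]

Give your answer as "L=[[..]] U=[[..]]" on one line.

L=[[1,0,0],[-2,1,0],[-1,1,1]] U=[[2,0,-2],[0,-1,1],[0,0,-2]]

  r1 -= -2·r0 → [0,-1,1]
  r2 -= -1·r0 → [0,-1,-1]
  r2 -= 1·r1 → [0,0,-2]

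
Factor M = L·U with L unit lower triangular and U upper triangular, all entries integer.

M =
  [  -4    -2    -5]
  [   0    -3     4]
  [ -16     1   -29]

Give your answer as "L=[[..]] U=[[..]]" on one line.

  row1 -= 0·row0 → [0,-3,4]
  row2 -= 4·row0 → [0,9,-9]
  row2 -= -3·row1 → [0,0,3]

L=[[1,0,0],[0,1,0],[4,-3,1]] U=[[-4,-2,-5],[0,-3,4],[0,0,3]]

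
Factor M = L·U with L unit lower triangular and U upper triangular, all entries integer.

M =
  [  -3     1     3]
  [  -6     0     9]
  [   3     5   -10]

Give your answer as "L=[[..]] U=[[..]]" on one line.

L=[[1,0,0],[2,1,0],[-1,-3,1]] U=[[-3,1,3],[0,-2,3],[0,0,2]]

  R1 -= 2·R0 → [0,-2,3]
  R2 -= -1·R0 → [0,6,-7]
  R2 -= -3·R1 → [0,0,2]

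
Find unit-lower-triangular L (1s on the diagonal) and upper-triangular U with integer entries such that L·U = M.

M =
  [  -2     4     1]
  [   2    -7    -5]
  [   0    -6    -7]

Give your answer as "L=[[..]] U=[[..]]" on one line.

  row1 -= -1·row0 → [0,-3,-4]
  row2 -= 0·row0 → [0,-6,-7]
  row2 -= 2·row1 → [0,0,1]

L=[[1,0,0],[-1,1,0],[0,2,1]] U=[[-2,4,1],[0,-3,-4],[0,0,1]]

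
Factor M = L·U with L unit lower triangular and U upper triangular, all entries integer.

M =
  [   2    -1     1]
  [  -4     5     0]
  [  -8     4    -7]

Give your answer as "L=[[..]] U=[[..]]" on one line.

  R1 -= -2·R0 → [0,3,2]
  R2 -= -4·R0 → [0,0,-3]
  R2 -= 0·R1 → [0,0,-3]

L=[[1,0,0],[-2,1,0],[-4,0,1]] U=[[2,-1,1],[0,3,2],[0,0,-3]]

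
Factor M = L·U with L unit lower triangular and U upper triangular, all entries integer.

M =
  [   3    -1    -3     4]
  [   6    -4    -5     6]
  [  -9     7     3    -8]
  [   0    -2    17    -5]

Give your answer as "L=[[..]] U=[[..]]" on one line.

  row1 -= 2·row0 → [0,-2,1,-2]
  row2 -= -3·row0 → [0,4,-6,4]
  row3 -= 0·row0 → [0,-2,17,-5]
  row2 -= -2·row1 → [0,0,-4,0]
  row3 -= 1·row1 → [0,0,16,-3]
  row3 -= -4·row2 → [0,0,0,-3]

L=[[1,0,0,0],[2,1,0,0],[-3,-2,1,0],[0,1,-4,1]] U=[[3,-1,-3,4],[0,-2,1,-2],[0,0,-4,0],[0,0,0,-3]]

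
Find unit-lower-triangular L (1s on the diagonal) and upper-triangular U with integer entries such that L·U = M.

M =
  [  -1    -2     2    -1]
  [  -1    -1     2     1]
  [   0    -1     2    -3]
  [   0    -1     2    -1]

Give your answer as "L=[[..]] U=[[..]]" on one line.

L=[[1,0,0,0],[1,1,0,0],[0,-1,1,0],[0,-1,1,1]] U=[[-1,-2,2,-1],[0,1,0,2],[0,0,2,-1],[0,0,0,2]]

  R1 -= 1·R0 → [0,1,0,2]
  R2 -= 0·R0 → [0,-1,2,-3]
  R3 -= 0·R0 → [0,-1,2,-1]
  R2 -= -1·R1 → [0,0,2,-1]
  R3 -= -1·R1 → [0,0,2,1]
  R3 -= 1·R2 → [0,0,0,2]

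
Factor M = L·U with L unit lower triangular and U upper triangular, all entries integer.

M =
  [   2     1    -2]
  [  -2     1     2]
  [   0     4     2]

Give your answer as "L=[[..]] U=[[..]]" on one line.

L=[[1,0,0],[-1,1,0],[0,2,1]] U=[[2,1,-2],[0,2,0],[0,0,2]]

  row1 -= -1·row0 → [0,2,0]
  row2 -= 0·row0 → [0,4,2]
  row2 -= 2·row1 → [0,0,2]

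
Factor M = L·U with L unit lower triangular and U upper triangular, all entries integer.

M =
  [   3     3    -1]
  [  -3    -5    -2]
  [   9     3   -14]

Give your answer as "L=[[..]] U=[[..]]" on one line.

  row1 -= -1·row0 → [0,-2,-3]
  row2 -= 3·row0 → [0,-6,-11]
  row2 -= 3·row1 → [0,0,-2]

L=[[1,0,0],[-1,1,0],[3,3,1]] U=[[3,3,-1],[0,-2,-3],[0,0,-2]]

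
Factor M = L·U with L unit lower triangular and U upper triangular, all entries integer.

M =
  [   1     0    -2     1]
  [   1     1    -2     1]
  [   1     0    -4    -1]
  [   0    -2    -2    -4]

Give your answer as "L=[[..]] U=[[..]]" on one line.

L=[[1,0,0,0],[1,1,0,0],[1,0,1,0],[0,-2,1,1]] U=[[1,0,-2,1],[0,1,0,0],[0,0,-2,-2],[0,0,0,-2]]

  row1 -= 1·row0 → [0,1,0,0]
  row2 -= 1·row0 → [0,0,-2,-2]
  row3 -= 0·row0 → [0,-2,-2,-4]
  row2 -= 0·row1 → [0,0,-2,-2]
  row3 -= -2·row1 → [0,0,-2,-4]
  row3 -= 1·row2 → [0,0,0,-2]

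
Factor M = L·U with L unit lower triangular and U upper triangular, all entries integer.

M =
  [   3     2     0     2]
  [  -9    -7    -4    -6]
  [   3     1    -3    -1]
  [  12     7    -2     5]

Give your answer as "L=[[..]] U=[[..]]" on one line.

  R1 -= -3·R0 → [0,-1,-4,0]
  R2 -= 1·R0 → [0,-1,-3,-3]
  R3 -= 4·R0 → [0,-1,-2,-3]
  R2 -= 1·R1 → [0,0,1,-3]
  R3 -= 1·R1 → [0,0,2,-3]
  R3 -= 2·R2 → [0,0,0,3]

L=[[1,0,0,0],[-3,1,0,0],[1,1,1,0],[4,1,2,1]] U=[[3,2,0,2],[0,-1,-4,0],[0,0,1,-3],[0,0,0,3]]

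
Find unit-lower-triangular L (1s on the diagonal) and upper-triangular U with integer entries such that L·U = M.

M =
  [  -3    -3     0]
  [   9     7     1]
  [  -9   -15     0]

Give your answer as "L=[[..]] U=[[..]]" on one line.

L=[[1,0,0],[-3,1,0],[3,3,1]] U=[[-3,-3,0],[0,-2,1],[0,0,-3]]

  R1 -= -3·R0 → [0,-2,1]
  R2 -= 3·R0 → [0,-6,0]
  R2 -= 3·R1 → [0,0,-3]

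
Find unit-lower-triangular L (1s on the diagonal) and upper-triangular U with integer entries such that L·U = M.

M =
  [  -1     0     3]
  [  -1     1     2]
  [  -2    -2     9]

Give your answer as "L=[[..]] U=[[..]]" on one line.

L=[[1,0,0],[1,1,0],[2,-2,1]] U=[[-1,0,3],[0,1,-1],[0,0,1]]

  row1 -= 1·row0 → [0,1,-1]
  row2 -= 2·row0 → [0,-2,3]
  row2 -= -2·row1 → [0,0,1]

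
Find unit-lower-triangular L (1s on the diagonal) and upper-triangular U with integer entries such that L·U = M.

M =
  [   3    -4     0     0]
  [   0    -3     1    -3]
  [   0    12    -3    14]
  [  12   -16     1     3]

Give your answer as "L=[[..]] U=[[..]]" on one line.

  R1 -= 0·R0 → [0,-3,1,-3]
  R2 -= 0·R0 → [0,12,-3,14]
  R3 -= 4·R0 → [0,0,1,3]
  R2 -= -4·R1 → [0,0,1,2]
  R3 -= 0·R1 → [0,0,1,3]
  R3 -= 1·R2 → [0,0,0,1]

L=[[1,0,0,0],[0,1,0,0],[0,-4,1,0],[4,0,1,1]] U=[[3,-4,0,0],[0,-3,1,-3],[0,0,1,2],[0,0,0,1]]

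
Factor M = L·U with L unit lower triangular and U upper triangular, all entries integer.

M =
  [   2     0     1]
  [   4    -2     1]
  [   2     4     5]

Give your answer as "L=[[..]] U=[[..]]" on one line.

L=[[1,0,0],[2,1,0],[1,-2,1]] U=[[2,0,1],[0,-2,-1],[0,0,2]]

  R1 -= 2·R0 → [0,-2,-1]
  R2 -= 1·R0 → [0,4,4]
  R2 -= -2·R1 → [0,0,2]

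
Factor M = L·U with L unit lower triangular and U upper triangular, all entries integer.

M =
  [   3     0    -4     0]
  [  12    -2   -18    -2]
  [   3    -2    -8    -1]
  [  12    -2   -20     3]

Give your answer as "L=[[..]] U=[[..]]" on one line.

  R1 -= 4·R0 → [0,-2,-2,-2]
  R2 -= 1·R0 → [0,-2,-4,-1]
  R3 -= 4·R0 → [0,-2,-4,3]
  R2 -= 1·R1 → [0,0,-2,1]
  R3 -= 1·R1 → [0,0,-2,5]
  R3 -= 1·R2 → [0,0,0,4]

L=[[1,0,0,0],[4,1,0,0],[1,1,1,0],[4,1,1,1]] U=[[3,0,-4,0],[0,-2,-2,-2],[0,0,-2,1],[0,0,0,4]]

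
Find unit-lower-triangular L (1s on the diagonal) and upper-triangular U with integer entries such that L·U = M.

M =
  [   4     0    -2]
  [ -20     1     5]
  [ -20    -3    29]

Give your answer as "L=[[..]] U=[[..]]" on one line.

  R1 -= -5·R0 → [0,1,-5]
  R2 -= -5·R0 → [0,-3,19]
  R2 -= -3·R1 → [0,0,4]

L=[[1,0,0],[-5,1,0],[-5,-3,1]] U=[[4,0,-2],[0,1,-5],[0,0,4]]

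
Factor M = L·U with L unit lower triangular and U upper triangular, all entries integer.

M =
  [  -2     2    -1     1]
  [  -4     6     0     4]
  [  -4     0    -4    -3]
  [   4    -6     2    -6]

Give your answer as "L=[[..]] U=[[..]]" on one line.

  r1 -= 2·r0 → [0,2,2,2]
  r2 -= 2·r0 → [0,-4,-2,-5]
  r3 -= -2·r0 → [0,-2,0,-4]
  r2 -= -2·r1 → [0,0,2,-1]
  r3 -= -1·r1 → [0,0,2,-2]
  r3 -= 1·r2 → [0,0,0,-1]

L=[[1,0,0,0],[2,1,0,0],[2,-2,1,0],[-2,-1,1,1]] U=[[-2,2,-1,1],[0,2,2,2],[0,0,2,-1],[0,0,0,-1]]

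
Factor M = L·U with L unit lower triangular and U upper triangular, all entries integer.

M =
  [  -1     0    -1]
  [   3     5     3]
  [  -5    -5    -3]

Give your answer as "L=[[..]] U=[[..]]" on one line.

  r1 -= -3·r0 → [0,5,0]
  r2 -= 5·r0 → [0,-5,2]
  r2 -= -1·r1 → [0,0,2]

L=[[1,0,0],[-3,1,0],[5,-1,1]] U=[[-1,0,-1],[0,5,0],[0,0,2]]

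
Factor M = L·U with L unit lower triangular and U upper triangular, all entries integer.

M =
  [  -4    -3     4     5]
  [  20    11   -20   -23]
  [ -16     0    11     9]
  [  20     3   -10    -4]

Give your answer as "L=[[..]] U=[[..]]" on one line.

  row1 -= -5·row0 → [0,-4,0,2]
  row2 -= 4·row0 → [0,12,-5,-11]
  row3 -= -5·row0 → [0,-12,10,21]
  row2 -= -3·row1 → [0,0,-5,-5]
  row3 -= 3·row1 → [0,0,10,15]
  row3 -= -2·row2 → [0,0,0,5]

L=[[1,0,0,0],[-5,1,0,0],[4,-3,1,0],[-5,3,-2,1]] U=[[-4,-3,4,5],[0,-4,0,2],[0,0,-5,-5],[0,0,0,5]]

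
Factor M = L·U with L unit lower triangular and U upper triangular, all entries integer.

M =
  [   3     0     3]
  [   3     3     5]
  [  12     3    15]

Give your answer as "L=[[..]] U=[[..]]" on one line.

  R1 -= 1·R0 → [0,3,2]
  R2 -= 4·R0 → [0,3,3]
  R2 -= 1·R1 → [0,0,1]

L=[[1,0,0],[1,1,0],[4,1,1]] U=[[3,0,3],[0,3,2],[0,0,1]]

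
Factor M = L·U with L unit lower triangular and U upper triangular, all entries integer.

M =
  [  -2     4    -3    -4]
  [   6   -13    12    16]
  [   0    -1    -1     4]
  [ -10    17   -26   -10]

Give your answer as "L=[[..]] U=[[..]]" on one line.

  R1 -= -3·R0 → [0,-1,3,4]
  R2 -= 0·R0 → [0,-1,-1,4]
  R3 -= 5·R0 → [0,-3,-11,10]
  R2 -= 1·R1 → [0,0,-4,0]
  R3 -= 3·R1 → [0,0,-20,-2]
  R3 -= 5·R2 → [0,0,0,-2]

L=[[1,0,0,0],[-3,1,0,0],[0,1,1,0],[5,3,5,1]] U=[[-2,4,-3,-4],[0,-1,3,4],[0,0,-4,0],[0,0,0,-2]]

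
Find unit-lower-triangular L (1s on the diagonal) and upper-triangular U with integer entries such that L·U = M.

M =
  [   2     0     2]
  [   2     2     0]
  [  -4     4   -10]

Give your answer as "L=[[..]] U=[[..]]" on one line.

L=[[1,0,0],[1,1,0],[-2,2,1]] U=[[2,0,2],[0,2,-2],[0,0,-2]]

  row1 -= 1·row0 → [0,2,-2]
  row2 -= -2·row0 → [0,4,-6]
  row2 -= 2·row1 → [0,0,-2]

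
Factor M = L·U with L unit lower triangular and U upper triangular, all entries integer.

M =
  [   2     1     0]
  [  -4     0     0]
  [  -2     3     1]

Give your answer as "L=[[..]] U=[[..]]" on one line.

  row1 -= -2·row0 → [0,2,0]
  row2 -= -1·row0 → [0,4,1]
  row2 -= 2·row1 → [0,0,1]

L=[[1,0,0],[-2,1,0],[-1,2,1]] U=[[2,1,0],[0,2,0],[0,0,1]]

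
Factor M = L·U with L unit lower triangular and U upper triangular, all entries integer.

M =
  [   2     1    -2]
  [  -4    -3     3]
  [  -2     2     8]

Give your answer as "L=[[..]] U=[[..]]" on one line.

L=[[1,0,0],[-2,1,0],[-1,-3,1]] U=[[2,1,-2],[0,-1,-1],[0,0,3]]

  row1 -= -2·row0 → [0,-1,-1]
  row2 -= -1·row0 → [0,3,6]
  row2 -= -3·row1 → [0,0,3]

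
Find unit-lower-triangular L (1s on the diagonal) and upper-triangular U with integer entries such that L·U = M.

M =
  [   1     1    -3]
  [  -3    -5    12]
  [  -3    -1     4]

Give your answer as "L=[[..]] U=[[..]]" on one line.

  R1 -= -3·R0 → [0,-2,3]
  R2 -= -3·R0 → [0,2,-5]
  R2 -= -1·R1 → [0,0,-2]

L=[[1,0,0],[-3,1,0],[-3,-1,1]] U=[[1,1,-3],[0,-2,3],[0,0,-2]]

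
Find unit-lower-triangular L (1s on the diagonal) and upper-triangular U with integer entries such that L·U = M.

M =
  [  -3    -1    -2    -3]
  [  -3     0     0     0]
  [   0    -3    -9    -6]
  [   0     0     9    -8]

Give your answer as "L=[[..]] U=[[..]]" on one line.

  row1 -= 1·row0 → [0,1,2,3]
  row2 -= 0·row0 → [0,-3,-9,-6]
  row3 -= 0·row0 → [0,0,9,-8]
  row2 -= -3·row1 → [0,0,-3,3]
  row3 -= 0·row1 → [0,0,9,-8]
  row3 -= -3·row2 → [0,0,0,1]

L=[[1,0,0,0],[1,1,0,0],[0,-3,1,0],[0,0,-3,1]] U=[[-3,-1,-2,-3],[0,1,2,3],[0,0,-3,3],[0,0,0,1]]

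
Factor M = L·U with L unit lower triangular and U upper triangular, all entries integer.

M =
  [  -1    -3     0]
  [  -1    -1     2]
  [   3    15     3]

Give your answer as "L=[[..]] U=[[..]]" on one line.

L=[[1,0,0],[1,1,0],[-3,3,1]] U=[[-1,-3,0],[0,2,2],[0,0,-3]]

  r1 -= 1·r0 → [0,2,2]
  r2 -= -3·r0 → [0,6,3]
  r2 -= 3·r1 → [0,0,-3]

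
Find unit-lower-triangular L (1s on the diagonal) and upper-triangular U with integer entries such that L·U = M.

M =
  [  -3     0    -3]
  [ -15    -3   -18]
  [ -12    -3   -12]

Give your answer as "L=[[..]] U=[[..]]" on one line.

  row1 -= 5·row0 → [0,-3,-3]
  row2 -= 4·row0 → [0,-3,0]
  row2 -= 1·row1 → [0,0,3]

L=[[1,0,0],[5,1,0],[4,1,1]] U=[[-3,0,-3],[0,-3,-3],[0,0,3]]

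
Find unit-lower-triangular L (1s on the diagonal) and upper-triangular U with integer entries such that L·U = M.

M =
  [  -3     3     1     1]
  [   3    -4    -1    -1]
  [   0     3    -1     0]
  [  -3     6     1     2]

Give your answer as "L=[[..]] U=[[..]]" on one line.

L=[[1,0,0,0],[-1,1,0,0],[0,-3,1,0],[1,-3,0,1]] U=[[-3,3,1,1],[0,-1,0,0],[0,0,-1,0],[0,0,0,1]]

  row1 -= -1·row0 → [0,-1,0,0]
  row2 -= 0·row0 → [0,3,-1,0]
  row3 -= 1·row0 → [0,3,0,1]
  row2 -= -3·row1 → [0,0,-1,0]
  row3 -= -3·row1 → [0,0,0,1]
  row3 -= 0·row2 → [0,0,0,1]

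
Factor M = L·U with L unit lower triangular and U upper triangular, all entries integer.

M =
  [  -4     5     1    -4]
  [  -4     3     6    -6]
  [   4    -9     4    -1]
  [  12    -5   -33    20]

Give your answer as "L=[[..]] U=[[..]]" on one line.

L=[[1,0,0,0],[1,1,0,0],[-1,2,1,0],[-3,-5,1,1]] U=[[-4,5,1,-4],[0,-2,5,-2],[0,0,-5,-1],[0,0,0,-1]]

  R1 -= 1·R0 → [0,-2,5,-2]
  R2 -= -1·R0 → [0,-4,5,-5]
  R3 -= -3·R0 → [0,10,-30,8]
  R2 -= 2·R1 → [0,0,-5,-1]
  R3 -= -5·R1 → [0,0,-5,-2]
  R3 -= 1·R2 → [0,0,0,-1]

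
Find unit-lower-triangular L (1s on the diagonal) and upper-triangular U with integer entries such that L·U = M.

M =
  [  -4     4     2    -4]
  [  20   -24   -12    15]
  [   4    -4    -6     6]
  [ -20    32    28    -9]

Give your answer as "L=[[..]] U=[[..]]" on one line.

  row1 -= -5·row0 → [0,-4,-2,-5]
  row2 -= -1·row0 → [0,0,-4,2]
  row3 -= 5·row0 → [0,12,18,11]
  row2 -= 0·row1 → [0,0,-4,2]
  row3 -= -3·row1 → [0,0,12,-4]
  row3 -= -3·row2 → [0,0,0,2]

L=[[1,0,0,0],[-5,1,0,0],[-1,0,1,0],[5,-3,-3,1]] U=[[-4,4,2,-4],[0,-4,-2,-5],[0,0,-4,2],[0,0,0,2]]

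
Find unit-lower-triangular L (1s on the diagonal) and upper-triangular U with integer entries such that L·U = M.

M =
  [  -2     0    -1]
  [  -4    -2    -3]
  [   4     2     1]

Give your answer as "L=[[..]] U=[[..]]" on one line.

L=[[1,0,0],[2,1,0],[-2,-1,1]] U=[[-2,0,-1],[0,-2,-1],[0,0,-2]]

  r1 -= 2·r0 → [0,-2,-1]
  r2 -= -2·r0 → [0,2,-1]
  r2 -= -1·r1 → [0,0,-2]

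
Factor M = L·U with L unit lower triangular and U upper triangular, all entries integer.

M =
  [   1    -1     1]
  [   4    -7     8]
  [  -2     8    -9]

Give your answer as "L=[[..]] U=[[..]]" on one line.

  R1 -= 4·R0 → [0,-3,4]
  R2 -= -2·R0 → [0,6,-7]
  R2 -= -2·R1 → [0,0,1]

L=[[1,0,0],[4,1,0],[-2,-2,1]] U=[[1,-1,1],[0,-3,4],[0,0,1]]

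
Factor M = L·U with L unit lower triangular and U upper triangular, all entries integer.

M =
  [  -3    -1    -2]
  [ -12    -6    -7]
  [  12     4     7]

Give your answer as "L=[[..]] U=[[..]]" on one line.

  r1 -= 4·r0 → [0,-2,1]
  r2 -= -4·r0 → [0,0,-1]
  r2 -= 0·r1 → [0,0,-1]

L=[[1,0,0],[4,1,0],[-4,0,1]] U=[[-3,-1,-2],[0,-2,1],[0,0,-1]]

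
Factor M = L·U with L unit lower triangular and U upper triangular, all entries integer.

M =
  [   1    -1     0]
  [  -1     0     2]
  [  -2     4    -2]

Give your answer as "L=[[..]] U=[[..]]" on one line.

  row1 -= -1·row0 → [0,-1,2]
  row2 -= -2·row0 → [0,2,-2]
  row2 -= -2·row1 → [0,0,2]

L=[[1,0,0],[-1,1,0],[-2,-2,1]] U=[[1,-1,0],[0,-1,2],[0,0,2]]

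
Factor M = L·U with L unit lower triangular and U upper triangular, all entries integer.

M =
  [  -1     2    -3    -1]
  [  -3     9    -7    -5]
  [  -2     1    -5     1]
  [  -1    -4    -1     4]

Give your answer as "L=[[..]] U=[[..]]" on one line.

  row1 -= 3·row0 → [0,3,2,-2]
  row2 -= 2·row0 → [0,-3,1,3]
  row3 -= 1·row0 → [0,-6,2,5]
  row2 -= -1·row1 → [0,0,3,1]
  row3 -= -2·row1 → [0,0,6,1]
  row3 -= 2·row2 → [0,0,0,-1]

L=[[1,0,0,0],[3,1,0,0],[2,-1,1,0],[1,-2,2,1]] U=[[-1,2,-3,-1],[0,3,2,-2],[0,0,3,1],[0,0,0,-1]]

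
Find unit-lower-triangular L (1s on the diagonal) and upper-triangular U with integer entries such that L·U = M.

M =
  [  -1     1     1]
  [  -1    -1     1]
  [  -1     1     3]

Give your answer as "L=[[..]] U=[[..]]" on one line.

  R1 -= 1·R0 → [0,-2,0]
  R2 -= 1·R0 → [0,0,2]
  R2 -= 0·R1 → [0,0,2]

L=[[1,0,0],[1,1,0],[1,0,1]] U=[[-1,1,1],[0,-2,0],[0,0,2]]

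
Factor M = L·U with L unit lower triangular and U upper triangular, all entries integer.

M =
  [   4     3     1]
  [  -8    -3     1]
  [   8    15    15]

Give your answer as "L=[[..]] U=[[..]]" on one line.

L=[[1,0,0],[-2,1,0],[2,3,1]] U=[[4,3,1],[0,3,3],[0,0,4]]

  r1 -= -2·r0 → [0,3,3]
  r2 -= 2·r0 → [0,9,13]
  r2 -= 3·r1 → [0,0,4]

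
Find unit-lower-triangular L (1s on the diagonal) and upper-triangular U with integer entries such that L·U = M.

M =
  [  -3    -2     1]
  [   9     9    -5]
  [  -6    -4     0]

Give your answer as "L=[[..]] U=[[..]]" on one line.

L=[[1,0,0],[-3,1,0],[2,0,1]] U=[[-3,-2,1],[0,3,-2],[0,0,-2]]

  r1 -= -3·r0 → [0,3,-2]
  r2 -= 2·r0 → [0,0,-2]
  r2 -= 0·r1 → [0,0,-2]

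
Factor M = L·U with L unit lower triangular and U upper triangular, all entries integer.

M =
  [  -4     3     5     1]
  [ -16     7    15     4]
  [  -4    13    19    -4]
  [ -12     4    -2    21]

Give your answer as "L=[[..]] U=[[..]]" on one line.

L=[[1,0,0,0],[4,1,0,0],[1,-2,1,0],[3,1,-3,1]] U=[[-4,3,5,1],[0,-5,-5,0],[0,0,4,-5],[0,0,0,3]]

  r1 -= 4·r0 → [0,-5,-5,0]
  r2 -= 1·r0 → [0,10,14,-5]
  r3 -= 3·r0 → [0,-5,-17,18]
  r2 -= -2·r1 → [0,0,4,-5]
  r3 -= 1·r1 → [0,0,-12,18]
  r3 -= -3·r2 → [0,0,0,3]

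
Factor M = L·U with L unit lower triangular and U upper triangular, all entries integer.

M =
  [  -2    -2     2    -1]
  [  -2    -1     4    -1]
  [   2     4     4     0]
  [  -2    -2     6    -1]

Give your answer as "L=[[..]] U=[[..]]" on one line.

  row1 -= 1·row0 → [0,1,2,0]
  row2 -= -1·row0 → [0,2,6,-1]
  row3 -= 1·row0 → [0,0,4,0]
  row2 -= 2·row1 → [0,0,2,-1]
  row3 -= 0·row1 → [0,0,4,0]
  row3 -= 2·row2 → [0,0,0,2]

L=[[1,0,0,0],[1,1,0,0],[-1,2,1,0],[1,0,2,1]] U=[[-2,-2,2,-1],[0,1,2,0],[0,0,2,-1],[0,0,0,2]]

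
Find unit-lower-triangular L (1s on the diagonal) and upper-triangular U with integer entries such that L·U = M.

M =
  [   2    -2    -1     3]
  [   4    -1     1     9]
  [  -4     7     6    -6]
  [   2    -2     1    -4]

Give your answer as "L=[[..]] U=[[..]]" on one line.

L=[[1,0,0,0],[2,1,0,0],[-2,1,1,0],[1,0,2,1]] U=[[2,-2,-1,3],[0,3,3,3],[0,0,1,-3],[0,0,0,-1]]

  R1 -= 2·R0 → [0,3,3,3]
  R2 -= -2·R0 → [0,3,4,0]
  R3 -= 1·R0 → [0,0,2,-7]
  R2 -= 1·R1 → [0,0,1,-3]
  R3 -= 0·R1 → [0,0,2,-7]
  R3 -= 2·R2 → [0,0,0,-1]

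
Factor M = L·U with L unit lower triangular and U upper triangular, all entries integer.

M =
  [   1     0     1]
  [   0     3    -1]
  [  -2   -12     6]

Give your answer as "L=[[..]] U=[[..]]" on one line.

  R1 -= 0·R0 → [0,3,-1]
  R2 -= -2·R0 → [0,-12,8]
  R2 -= -4·R1 → [0,0,4]

L=[[1,0,0],[0,1,0],[-2,-4,1]] U=[[1,0,1],[0,3,-1],[0,0,4]]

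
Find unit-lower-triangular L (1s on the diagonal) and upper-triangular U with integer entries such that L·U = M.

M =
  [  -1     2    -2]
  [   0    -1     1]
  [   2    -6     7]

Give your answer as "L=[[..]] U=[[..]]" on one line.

  row1 -= 0·row0 → [0,-1,1]
  row2 -= -2·row0 → [0,-2,3]
  row2 -= 2·row1 → [0,0,1]

L=[[1,0,0],[0,1,0],[-2,2,1]] U=[[-1,2,-2],[0,-1,1],[0,0,1]]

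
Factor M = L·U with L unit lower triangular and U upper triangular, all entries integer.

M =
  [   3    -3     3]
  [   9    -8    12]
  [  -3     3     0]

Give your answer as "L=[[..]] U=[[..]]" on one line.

L=[[1,0,0],[3,1,0],[-1,0,1]] U=[[3,-3,3],[0,1,3],[0,0,3]]

  R1 -= 3·R0 → [0,1,3]
  R2 -= -1·R0 → [0,0,3]
  R2 -= 0·R1 → [0,0,3]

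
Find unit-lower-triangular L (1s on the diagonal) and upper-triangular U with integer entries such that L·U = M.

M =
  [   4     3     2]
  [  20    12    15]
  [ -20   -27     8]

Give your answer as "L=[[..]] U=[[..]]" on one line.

  R1 -= 5·R0 → [0,-3,5]
  R2 -= -5·R0 → [0,-12,18]
  R2 -= 4·R1 → [0,0,-2]

L=[[1,0,0],[5,1,0],[-5,4,1]] U=[[4,3,2],[0,-3,5],[0,0,-2]]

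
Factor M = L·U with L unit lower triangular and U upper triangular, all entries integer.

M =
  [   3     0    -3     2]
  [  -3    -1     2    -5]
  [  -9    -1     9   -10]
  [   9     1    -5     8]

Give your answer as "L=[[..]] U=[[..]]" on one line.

L=[[1,0,0,0],[-1,1,0,0],[-3,1,1,0],[3,-1,3,1]] U=[[3,0,-3,2],[0,-1,-1,-3],[0,0,1,-1],[0,0,0,2]]

  r1 -= -1·r0 → [0,-1,-1,-3]
  r2 -= -3·r0 → [0,-1,0,-4]
  r3 -= 3·r0 → [0,1,4,2]
  r2 -= 1·r1 → [0,0,1,-1]
  r3 -= -1·r1 → [0,0,3,-1]
  r3 -= 3·r2 → [0,0,0,2]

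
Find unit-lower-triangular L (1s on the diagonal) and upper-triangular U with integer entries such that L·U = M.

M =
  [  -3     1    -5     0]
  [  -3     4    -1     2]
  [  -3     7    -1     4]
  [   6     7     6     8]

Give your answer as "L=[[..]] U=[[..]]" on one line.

L=[[1,0,0,0],[1,1,0,0],[1,2,1,0],[-2,3,4,1]] U=[[-3,1,-5,0],[0,3,4,2],[0,0,-4,0],[0,0,0,2]]

  row1 -= 1·row0 → [0,3,4,2]
  row2 -= 1·row0 → [0,6,4,4]
  row3 -= -2·row0 → [0,9,-4,8]
  row2 -= 2·row1 → [0,0,-4,0]
  row3 -= 3·row1 → [0,0,-16,2]
  row3 -= 4·row2 → [0,0,0,2]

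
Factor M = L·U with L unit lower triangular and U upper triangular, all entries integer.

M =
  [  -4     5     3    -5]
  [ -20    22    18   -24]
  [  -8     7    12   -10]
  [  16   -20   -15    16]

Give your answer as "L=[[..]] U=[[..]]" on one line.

  row1 -= 5·row0 → [0,-3,3,1]
  row2 -= 2·row0 → [0,-3,6,0]
  row3 -= -4·row0 → [0,0,-3,-4]
  row2 -= 1·row1 → [0,0,3,-1]
  row3 -= 0·row1 → [0,0,-3,-4]
  row3 -= -1·row2 → [0,0,0,-5]

L=[[1,0,0,0],[5,1,0,0],[2,1,1,0],[-4,0,-1,1]] U=[[-4,5,3,-5],[0,-3,3,1],[0,0,3,-1],[0,0,0,-5]]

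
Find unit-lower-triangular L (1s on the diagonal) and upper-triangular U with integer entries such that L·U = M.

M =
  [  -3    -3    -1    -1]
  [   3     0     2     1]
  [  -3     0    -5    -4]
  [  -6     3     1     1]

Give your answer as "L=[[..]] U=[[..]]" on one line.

L=[[1,0,0,0],[-1,1,0,0],[1,-1,1,0],[2,-3,-2,1]] U=[[-3,-3,-1,-1],[0,-3,1,0],[0,0,-3,-3],[0,0,0,-3]]

  R1 -= -1·R0 → [0,-3,1,0]
  R2 -= 1·R0 → [0,3,-4,-3]
  R3 -= 2·R0 → [0,9,3,3]
  R2 -= -1·R1 → [0,0,-3,-3]
  R3 -= -3·R1 → [0,0,6,3]
  R3 -= -2·R2 → [0,0,0,-3]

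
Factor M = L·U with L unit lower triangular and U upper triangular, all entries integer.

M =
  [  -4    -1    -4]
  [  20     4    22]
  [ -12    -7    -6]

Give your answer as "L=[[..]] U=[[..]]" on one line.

  row1 -= -5·row0 → [0,-1,2]
  row2 -= 3·row0 → [0,-4,6]
  row2 -= 4·row1 → [0,0,-2]

L=[[1,0,0],[-5,1,0],[3,4,1]] U=[[-4,-1,-4],[0,-1,2],[0,0,-2]]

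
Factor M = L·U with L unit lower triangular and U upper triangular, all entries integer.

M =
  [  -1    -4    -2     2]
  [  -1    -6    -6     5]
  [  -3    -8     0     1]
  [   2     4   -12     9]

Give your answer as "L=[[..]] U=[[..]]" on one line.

  R1 -= 1·R0 → [0,-2,-4,3]
  R2 -= 3·R0 → [0,4,6,-5]
  R3 -= -2·R0 → [0,-4,-16,13]
  R2 -= -2·R1 → [0,0,-2,1]
  R3 -= 2·R1 → [0,0,-8,7]
  R3 -= 4·R2 → [0,0,0,3]

L=[[1,0,0,0],[1,1,0,0],[3,-2,1,0],[-2,2,4,1]] U=[[-1,-4,-2,2],[0,-2,-4,3],[0,0,-2,1],[0,0,0,3]]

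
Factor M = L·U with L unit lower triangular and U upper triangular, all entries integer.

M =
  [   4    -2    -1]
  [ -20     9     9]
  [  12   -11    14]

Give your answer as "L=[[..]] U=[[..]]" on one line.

  r1 -= -5·r0 → [0,-1,4]
  r2 -= 3·r0 → [0,-5,17]
  r2 -= 5·r1 → [0,0,-3]

L=[[1,0,0],[-5,1,0],[3,5,1]] U=[[4,-2,-1],[0,-1,4],[0,0,-3]]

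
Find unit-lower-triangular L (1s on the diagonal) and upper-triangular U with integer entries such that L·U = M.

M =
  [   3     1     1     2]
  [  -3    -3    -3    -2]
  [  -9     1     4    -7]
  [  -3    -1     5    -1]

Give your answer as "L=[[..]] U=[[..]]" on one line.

L=[[1,0,0,0],[-1,1,0,0],[-3,-2,1,0],[-1,0,2,1]] U=[[3,1,1,2],[0,-2,-2,0],[0,0,3,-1],[0,0,0,3]]

  row1 -= -1·row0 → [0,-2,-2,0]
  row2 -= -3·row0 → [0,4,7,-1]
  row3 -= -1·row0 → [0,0,6,1]
  row2 -= -2·row1 → [0,0,3,-1]
  row3 -= 0·row1 → [0,0,6,1]
  row3 -= 2·row2 → [0,0,0,3]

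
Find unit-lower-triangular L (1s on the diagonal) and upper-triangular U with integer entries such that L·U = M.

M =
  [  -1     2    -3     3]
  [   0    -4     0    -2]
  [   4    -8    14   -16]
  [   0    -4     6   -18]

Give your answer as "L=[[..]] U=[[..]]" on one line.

  R1 -= 0·R0 → [0,-4,0,-2]
  R2 -= -4·R0 → [0,0,2,-4]
  R3 -= 0·R0 → [0,-4,6,-18]
  R2 -= 0·R1 → [0,0,2,-4]
  R3 -= 1·R1 → [0,0,6,-16]
  R3 -= 3·R2 → [0,0,0,-4]

L=[[1,0,0,0],[0,1,0,0],[-4,0,1,0],[0,1,3,1]] U=[[-1,2,-3,3],[0,-4,0,-2],[0,0,2,-4],[0,0,0,-4]]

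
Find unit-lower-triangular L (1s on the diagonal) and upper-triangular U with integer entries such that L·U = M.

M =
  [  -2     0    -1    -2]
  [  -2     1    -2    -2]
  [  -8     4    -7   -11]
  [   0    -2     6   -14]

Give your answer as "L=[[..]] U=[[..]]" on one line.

  r1 -= 1·r0 → [0,1,-1,0]
  r2 -= 4·r0 → [0,4,-3,-3]
  r3 -= 0·r0 → [0,-2,6,-14]
  r2 -= 4·r1 → [0,0,1,-3]
  r3 -= -2·r1 → [0,0,4,-14]
  r3 -= 4·r2 → [0,0,0,-2]

L=[[1,0,0,0],[1,1,0,0],[4,4,1,0],[0,-2,4,1]] U=[[-2,0,-1,-2],[0,1,-1,0],[0,0,1,-3],[0,0,0,-2]]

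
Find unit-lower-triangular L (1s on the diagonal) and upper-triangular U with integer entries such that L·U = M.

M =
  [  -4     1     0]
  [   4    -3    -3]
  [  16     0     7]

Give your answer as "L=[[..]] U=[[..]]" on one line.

L=[[1,0,0],[-1,1,0],[-4,-2,1]] U=[[-4,1,0],[0,-2,-3],[0,0,1]]

  R1 -= -1·R0 → [0,-2,-3]
  R2 -= -4·R0 → [0,4,7]
  R2 -= -2·R1 → [0,0,1]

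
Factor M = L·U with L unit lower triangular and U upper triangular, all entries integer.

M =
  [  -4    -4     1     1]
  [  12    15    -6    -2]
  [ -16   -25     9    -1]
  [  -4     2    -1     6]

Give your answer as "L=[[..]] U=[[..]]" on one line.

L=[[1,0,0,0],[-3,1,0,0],[4,-3,1,0],[1,2,-1,1]] U=[[-4,-4,1,1],[0,3,-3,1],[0,0,-4,-2],[0,0,0,1]]

  r1 -= -3·r0 → [0,3,-3,1]
  r2 -= 4·r0 → [0,-9,5,-5]
  r3 -= 1·r0 → [0,6,-2,5]
  r2 -= -3·r1 → [0,0,-4,-2]
  r3 -= 2·r1 → [0,0,4,3]
  r3 -= -1·r2 → [0,0,0,1]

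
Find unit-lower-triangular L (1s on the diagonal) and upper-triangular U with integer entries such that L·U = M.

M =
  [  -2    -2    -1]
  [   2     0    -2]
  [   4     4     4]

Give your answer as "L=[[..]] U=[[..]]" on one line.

L=[[1,0,0],[-1,1,0],[-2,0,1]] U=[[-2,-2,-1],[0,-2,-3],[0,0,2]]

  row1 -= -1·row0 → [0,-2,-3]
  row2 -= -2·row0 → [0,0,2]
  row2 -= 0·row1 → [0,0,2]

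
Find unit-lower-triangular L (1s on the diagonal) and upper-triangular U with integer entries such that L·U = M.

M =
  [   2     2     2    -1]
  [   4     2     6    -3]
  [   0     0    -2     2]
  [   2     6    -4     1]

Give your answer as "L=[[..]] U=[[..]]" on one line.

L=[[1,0,0,0],[2,1,0,0],[0,0,1,0],[1,-2,1,1]] U=[[2,2,2,-1],[0,-2,2,-1],[0,0,-2,2],[0,0,0,-2]]

  r1 -= 2·r0 → [0,-2,2,-1]
  r2 -= 0·r0 → [0,0,-2,2]
  r3 -= 1·r0 → [0,4,-6,2]
  r2 -= 0·r1 → [0,0,-2,2]
  r3 -= -2·r1 → [0,0,-2,0]
  r3 -= 1·r2 → [0,0,0,-2]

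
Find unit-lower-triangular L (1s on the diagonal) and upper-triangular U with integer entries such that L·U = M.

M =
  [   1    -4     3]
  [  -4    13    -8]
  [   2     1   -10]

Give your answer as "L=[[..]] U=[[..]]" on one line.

  r1 -= -4·r0 → [0,-3,4]
  r2 -= 2·r0 → [0,9,-16]
  r2 -= -3·r1 → [0,0,-4]

L=[[1,0,0],[-4,1,0],[2,-3,1]] U=[[1,-4,3],[0,-3,4],[0,0,-4]]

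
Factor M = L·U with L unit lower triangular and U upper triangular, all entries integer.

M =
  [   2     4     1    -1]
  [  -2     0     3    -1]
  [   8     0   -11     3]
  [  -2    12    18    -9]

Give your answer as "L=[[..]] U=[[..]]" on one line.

L=[[1,0,0,0],[-1,1,0,0],[4,-4,1,0],[-1,4,3,1]] U=[[2,4,1,-1],[0,4,4,-2],[0,0,1,-1],[0,0,0,1]]

  R1 -= -1·R0 → [0,4,4,-2]
  R2 -= 4·R0 → [0,-16,-15,7]
  R3 -= -1·R0 → [0,16,19,-10]
  R2 -= -4·R1 → [0,0,1,-1]
  R3 -= 4·R1 → [0,0,3,-2]
  R3 -= 3·R2 → [0,0,0,1]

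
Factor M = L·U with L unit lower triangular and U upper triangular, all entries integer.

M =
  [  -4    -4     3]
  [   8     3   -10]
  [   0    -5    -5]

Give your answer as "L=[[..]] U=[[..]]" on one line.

L=[[1,0,0],[-2,1,0],[0,1,1]] U=[[-4,-4,3],[0,-5,-4],[0,0,-1]]

  R1 -= -2·R0 → [0,-5,-4]
  R2 -= 0·R0 → [0,-5,-5]
  R2 -= 1·R1 → [0,0,-1]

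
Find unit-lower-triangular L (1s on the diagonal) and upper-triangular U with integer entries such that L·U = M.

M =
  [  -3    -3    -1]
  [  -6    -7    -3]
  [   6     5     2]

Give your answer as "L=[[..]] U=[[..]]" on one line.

L=[[1,0,0],[2,1,0],[-2,1,1]] U=[[-3,-3,-1],[0,-1,-1],[0,0,1]]

  row1 -= 2·row0 → [0,-1,-1]
  row2 -= -2·row0 → [0,-1,0]
  row2 -= 1·row1 → [0,0,1]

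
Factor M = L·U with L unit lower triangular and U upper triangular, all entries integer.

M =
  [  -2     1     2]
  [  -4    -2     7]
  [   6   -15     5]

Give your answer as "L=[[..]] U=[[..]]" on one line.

L=[[1,0,0],[2,1,0],[-3,3,1]] U=[[-2,1,2],[0,-4,3],[0,0,2]]

  r1 -= 2·r0 → [0,-4,3]
  r2 -= -3·r0 → [0,-12,11]
  r2 -= 3·r1 → [0,0,2]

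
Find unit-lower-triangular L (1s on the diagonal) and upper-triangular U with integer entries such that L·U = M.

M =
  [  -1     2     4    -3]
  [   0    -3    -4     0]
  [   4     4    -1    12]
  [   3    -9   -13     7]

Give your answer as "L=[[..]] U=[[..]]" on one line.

L=[[1,0,0,0],[0,1,0,0],[-4,-4,1,0],[-3,1,-3,1]] U=[[-1,2,4,-3],[0,-3,-4,0],[0,0,-1,0],[0,0,0,-2]]

  R1 -= 0·R0 → [0,-3,-4,0]
  R2 -= -4·R0 → [0,12,15,0]
  R3 -= -3·R0 → [0,-3,-1,-2]
  R2 -= -4·R1 → [0,0,-1,0]
  R3 -= 1·R1 → [0,0,3,-2]
  R3 -= -3·R2 → [0,0,0,-2]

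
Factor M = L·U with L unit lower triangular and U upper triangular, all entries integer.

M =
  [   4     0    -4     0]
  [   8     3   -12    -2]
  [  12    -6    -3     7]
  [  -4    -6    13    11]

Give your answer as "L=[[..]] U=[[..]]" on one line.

  row1 -= 2·row0 → [0,3,-4,-2]
  row2 -= 3·row0 → [0,-6,9,7]
  row3 -= -1·row0 → [0,-6,9,11]
  row2 -= -2·row1 → [0,0,1,3]
  row3 -= -2·row1 → [0,0,1,7]
  row3 -= 1·row2 → [0,0,0,4]

L=[[1,0,0,0],[2,1,0,0],[3,-2,1,0],[-1,-2,1,1]] U=[[4,0,-4,0],[0,3,-4,-2],[0,0,1,3],[0,0,0,4]]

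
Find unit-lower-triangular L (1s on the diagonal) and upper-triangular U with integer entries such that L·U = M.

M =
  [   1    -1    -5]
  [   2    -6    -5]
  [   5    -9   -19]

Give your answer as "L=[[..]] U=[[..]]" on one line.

L=[[1,0,0],[2,1,0],[5,1,1]] U=[[1,-1,-5],[0,-4,5],[0,0,1]]

  r1 -= 2·r0 → [0,-4,5]
  r2 -= 5·r0 → [0,-4,6]
  r2 -= 1·r1 → [0,0,1]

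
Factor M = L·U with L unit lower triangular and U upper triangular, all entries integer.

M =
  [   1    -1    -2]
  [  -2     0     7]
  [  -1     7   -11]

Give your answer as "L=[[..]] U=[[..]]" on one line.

L=[[1,0,0],[-2,1,0],[-1,-3,1]] U=[[1,-1,-2],[0,-2,3],[0,0,-4]]

  row1 -= -2·row0 → [0,-2,3]
  row2 -= -1·row0 → [0,6,-13]
  row2 -= -3·row1 → [0,0,-4]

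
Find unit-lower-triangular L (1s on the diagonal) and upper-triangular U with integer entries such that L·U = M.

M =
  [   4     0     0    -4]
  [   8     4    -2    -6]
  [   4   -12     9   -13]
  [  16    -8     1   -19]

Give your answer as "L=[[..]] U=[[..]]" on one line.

  row1 -= 2·row0 → [0,4,-2,2]
  row2 -= 1·row0 → [0,-12,9,-9]
  row3 -= 4·row0 → [0,-8,1,-3]
  row2 -= -3·row1 → [0,0,3,-3]
  row3 -= -2·row1 → [0,0,-3,1]
  row3 -= -1·row2 → [0,0,0,-2]

L=[[1,0,0,0],[2,1,0,0],[1,-3,1,0],[4,-2,-1,1]] U=[[4,0,0,-4],[0,4,-2,2],[0,0,3,-3],[0,0,0,-2]]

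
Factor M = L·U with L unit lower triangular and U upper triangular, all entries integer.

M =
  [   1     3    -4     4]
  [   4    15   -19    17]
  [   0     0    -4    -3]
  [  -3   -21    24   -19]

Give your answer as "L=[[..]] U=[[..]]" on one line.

L=[[1,0,0,0],[4,1,0,0],[0,0,1,0],[-3,-4,0,1]] U=[[1,3,-4,4],[0,3,-3,1],[0,0,-4,-3],[0,0,0,-3]]

  R1 -= 4·R0 → [0,3,-3,1]
  R2 -= 0·R0 → [0,0,-4,-3]
  R3 -= -3·R0 → [0,-12,12,-7]
  R2 -= 0·R1 → [0,0,-4,-3]
  R3 -= -4·R1 → [0,0,0,-3]
  R3 -= 0·R2 → [0,0,0,-3]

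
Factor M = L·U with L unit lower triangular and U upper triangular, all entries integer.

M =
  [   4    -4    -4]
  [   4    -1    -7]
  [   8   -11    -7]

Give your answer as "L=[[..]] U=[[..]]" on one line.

  R1 -= 1·R0 → [0,3,-3]
  R2 -= 2·R0 → [0,-3,1]
  R2 -= -1·R1 → [0,0,-2]

L=[[1,0,0],[1,1,0],[2,-1,1]] U=[[4,-4,-4],[0,3,-3],[0,0,-2]]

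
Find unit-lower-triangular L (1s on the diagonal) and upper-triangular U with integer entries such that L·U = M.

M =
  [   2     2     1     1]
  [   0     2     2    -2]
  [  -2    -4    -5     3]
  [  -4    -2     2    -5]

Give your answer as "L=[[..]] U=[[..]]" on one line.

L=[[1,0,0,0],[0,1,0,0],[-1,-1,1,0],[-2,1,-1,1]] U=[[2,2,1,1],[0,2,2,-2],[0,0,-2,2],[0,0,0,1]]

  R1 -= 0·R0 → [0,2,2,-2]
  R2 -= -1·R0 → [0,-2,-4,4]
  R3 -= -2·R0 → [0,2,4,-3]
  R2 -= -1·R1 → [0,0,-2,2]
  R3 -= 1·R1 → [0,0,2,-1]
  R3 -= -1·R2 → [0,0,0,1]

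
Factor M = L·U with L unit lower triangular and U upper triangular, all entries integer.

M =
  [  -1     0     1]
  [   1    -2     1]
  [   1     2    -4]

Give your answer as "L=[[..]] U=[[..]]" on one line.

  r1 -= -1·r0 → [0,-2,2]
  r2 -= -1·r0 → [0,2,-3]
  r2 -= -1·r1 → [0,0,-1]

L=[[1,0,0],[-1,1,0],[-1,-1,1]] U=[[-1,0,1],[0,-2,2],[0,0,-1]]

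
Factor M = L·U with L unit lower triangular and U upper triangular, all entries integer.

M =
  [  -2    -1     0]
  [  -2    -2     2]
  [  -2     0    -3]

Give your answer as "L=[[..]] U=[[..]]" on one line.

L=[[1,0,0],[1,1,0],[1,-1,1]] U=[[-2,-1,0],[0,-1,2],[0,0,-1]]

  row1 -= 1·row0 → [0,-1,2]
  row2 -= 1·row0 → [0,1,-3]
  row2 -= -1·row1 → [0,0,-1]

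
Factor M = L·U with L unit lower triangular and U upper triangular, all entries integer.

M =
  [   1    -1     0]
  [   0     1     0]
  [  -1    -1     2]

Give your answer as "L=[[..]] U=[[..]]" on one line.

L=[[1,0,0],[0,1,0],[-1,-2,1]] U=[[1,-1,0],[0,1,0],[0,0,2]]

  r1 -= 0·r0 → [0,1,0]
  r2 -= -1·r0 → [0,-2,2]
  r2 -= -2·r1 → [0,0,2]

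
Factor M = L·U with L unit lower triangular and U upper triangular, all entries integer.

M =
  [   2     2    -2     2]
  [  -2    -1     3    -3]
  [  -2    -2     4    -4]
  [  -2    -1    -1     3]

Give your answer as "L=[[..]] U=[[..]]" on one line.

  r1 -= -1·r0 → [0,1,1,-1]
  r2 -= -1·r0 → [0,0,2,-2]
  r3 -= -1·r0 → [0,1,-3,5]
  r2 -= 0·r1 → [0,0,2,-2]
  r3 -= 1·r1 → [0,0,-4,6]
  r3 -= -2·r2 → [0,0,0,2]

L=[[1,0,0,0],[-1,1,0,0],[-1,0,1,0],[-1,1,-2,1]] U=[[2,2,-2,2],[0,1,1,-1],[0,0,2,-2],[0,0,0,2]]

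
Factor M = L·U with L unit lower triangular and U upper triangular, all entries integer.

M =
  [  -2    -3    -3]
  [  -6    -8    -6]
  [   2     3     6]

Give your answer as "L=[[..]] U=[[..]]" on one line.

  r1 -= 3·r0 → [0,1,3]
  r2 -= -1·r0 → [0,0,3]
  r2 -= 0·r1 → [0,0,3]

L=[[1,0,0],[3,1,0],[-1,0,1]] U=[[-2,-3,-3],[0,1,3],[0,0,3]]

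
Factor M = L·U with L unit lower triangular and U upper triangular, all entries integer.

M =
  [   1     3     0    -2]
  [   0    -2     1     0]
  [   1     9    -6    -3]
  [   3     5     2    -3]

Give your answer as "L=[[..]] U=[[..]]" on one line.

L=[[1,0,0,0],[0,1,0,0],[1,-3,1,0],[3,2,0,1]] U=[[1,3,0,-2],[0,-2,1,0],[0,0,-3,-1],[0,0,0,3]]

  row1 -= 0·row0 → [0,-2,1,0]
  row2 -= 1·row0 → [0,6,-6,-1]
  row3 -= 3·row0 → [0,-4,2,3]
  row2 -= -3·row1 → [0,0,-3,-1]
  row3 -= 2·row1 → [0,0,0,3]
  row3 -= 0·row2 → [0,0,0,3]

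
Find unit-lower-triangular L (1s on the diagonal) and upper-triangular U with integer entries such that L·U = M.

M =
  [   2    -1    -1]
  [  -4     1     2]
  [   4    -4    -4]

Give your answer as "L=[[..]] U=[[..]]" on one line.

L=[[1,0,0],[-2,1,0],[2,2,1]] U=[[2,-1,-1],[0,-1,0],[0,0,-2]]

  R1 -= -2·R0 → [0,-1,0]
  R2 -= 2·R0 → [0,-2,-2]
  R2 -= 2·R1 → [0,0,-2]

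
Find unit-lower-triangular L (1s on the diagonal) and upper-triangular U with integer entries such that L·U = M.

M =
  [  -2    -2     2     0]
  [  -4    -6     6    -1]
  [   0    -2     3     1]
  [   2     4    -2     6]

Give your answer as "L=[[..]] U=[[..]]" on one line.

  row1 -= 2·row0 → [0,-2,2,-1]
  row2 -= 0·row0 → [0,-2,3,1]
  row3 -= -1·row0 → [0,2,0,6]
  row2 -= 1·row1 → [0,0,1,2]
  row3 -= -1·row1 → [0,0,2,5]
  row3 -= 2·row2 → [0,0,0,1]

L=[[1,0,0,0],[2,1,0,0],[0,1,1,0],[-1,-1,2,1]] U=[[-2,-2,2,0],[0,-2,2,-1],[0,0,1,2],[0,0,0,1]]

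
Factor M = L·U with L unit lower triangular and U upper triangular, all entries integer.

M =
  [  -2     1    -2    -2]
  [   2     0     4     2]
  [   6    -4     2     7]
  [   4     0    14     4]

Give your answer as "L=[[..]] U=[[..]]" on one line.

  row1 -= -1·row0 → [0,1,2,0]
  row2 -= -3·row0 → [0,-1,-4,1]
  row3 -= -2·row0 → [0,2,10,0]
  row2 -= -1·row1 → [0,0,-2,1]
  row3 -= 2·row1 → [0,0,6,0]
  row3 -= -3·row2 → [0,0,0,3]

L=[[1,0,0,0],[-1,1,0,0],[-3,-1,1,0],[-2,2,-3,1]] U=[[-2,1,-2,-2],[0,1,2,0],[0,0,-2,1],[0,0,0,3]]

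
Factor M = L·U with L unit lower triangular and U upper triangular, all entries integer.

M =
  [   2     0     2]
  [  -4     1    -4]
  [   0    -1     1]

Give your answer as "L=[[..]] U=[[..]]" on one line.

  row1 -= -2·row0 → [0,1,0]
  row2 -= 0·row0 → [0,-1,1]
  row2 -= -1·row1 → [0,0,1]

L=[[1,0,0],[-2,1,0],[0,-1,1]] U=[[2,0,2],[0,1,0],[0,0,1]]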